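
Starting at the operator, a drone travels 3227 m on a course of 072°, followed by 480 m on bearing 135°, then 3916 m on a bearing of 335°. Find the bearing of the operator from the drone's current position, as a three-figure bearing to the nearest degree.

Leg 1 (072°, 3227 m): east 3227 sin 72° = 3069.06, north 3227 cos 72° = 997.20
Leg 2 (135°, 480 m): east 480 sin 135° = 339.41, north 480 cos 135° = -339.41
Leg 3 (335°, 3916 m): east 3916 sin 335° = -1654.97, north 3916 cos 335° = 3549.10
Net displacement: 1753.50 east, 4206.89 north. Direction back to start is (-1753.50, -4206.89): bearing = atan2(-1753.50, -4206.89) mod 360° = 202.63° ≈ 203°.

203°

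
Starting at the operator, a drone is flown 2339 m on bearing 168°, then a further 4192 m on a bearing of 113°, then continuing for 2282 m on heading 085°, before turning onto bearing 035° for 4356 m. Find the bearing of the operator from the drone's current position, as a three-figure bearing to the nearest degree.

Leg 1 (168°, 2339 m): east 2339 sin 168° = 486.31, north 2339 cos 168° = -2287.89
Leg 2 (113°, 4192 m): east 4192 sin 113° = 3858.76, north 4192 cos 113° = -1637.94
Leg 3 (085°, 2282 m): east 2282 sin 85° = 2273.32, north 2282 cos 85° = 198.89
Leg 4 (035°, 4356 m): east 4356 sin 35° = 2498.50, north 4356 cos 35° = 3568.23
Net displacement: 9116.88 east, -158.72 north. Direction back to start is (-9116.88, 158.72): bearing = atan2(-9116.88, 158.72) mod 360° = 271.00° ≈ 271°.

271°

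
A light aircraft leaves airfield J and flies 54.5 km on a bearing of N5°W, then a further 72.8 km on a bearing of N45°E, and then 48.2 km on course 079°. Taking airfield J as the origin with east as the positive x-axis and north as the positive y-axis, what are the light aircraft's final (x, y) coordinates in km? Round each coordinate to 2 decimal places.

(94.04, 114.97)

Leg 1 (N5°W, 54.5 km): east 54.5 sin 355° = -4.75, north 54.5 cos 355° = 54.29
Leg 2 (N45°E, 72.8 km): east 72.8 sin 45° = 51.48, north 72.8 cos 45° = 51.48
Leg 3 (079°, 48.2 km): east 48.2 sin 79° = 47.31, north 48.2 cos 79° = 9.20
Summing: 94.04 km east, 114.97 km north → (94.04, 114.97).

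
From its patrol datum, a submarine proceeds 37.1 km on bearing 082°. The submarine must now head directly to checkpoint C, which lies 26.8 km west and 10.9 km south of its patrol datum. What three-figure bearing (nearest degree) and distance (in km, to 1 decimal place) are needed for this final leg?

Leg 1 (082°, 37.1 km): east 37.1 sin 82° = 36.74, north 37.1 cos 82° = 5.16
Current position: (36.74, 5.16). Target: (-26.8, -10.9). Remaining: Δeast = -63.54, Δnorth = -16.06.
Bearing = atan2(-63.54, -16.06) mod 360° = 255.81°; distance = √((-63.54)² + (-16.06)²) = 65.538 km.

256°, 65.5 km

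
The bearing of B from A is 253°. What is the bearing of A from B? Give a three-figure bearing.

073°

Back-bearing = 253° − 180° = 073°.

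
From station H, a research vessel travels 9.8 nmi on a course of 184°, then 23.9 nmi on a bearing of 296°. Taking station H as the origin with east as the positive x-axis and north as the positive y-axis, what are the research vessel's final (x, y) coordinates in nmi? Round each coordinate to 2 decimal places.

(-22.16, 0.70)

Leg 1 (184°, 9.8 nmi): east 9.8 sin 184° = -0.68, north 9.8 cos 184° = -9.78
Leg 2 (296°, 23.9 nmi): east 23.9 sin 296° = -21.48, north 23.9 cos 296° = 10.48
Summing: -22.16 nmi east, 0.70 nmi north → (-22.16, 0.70).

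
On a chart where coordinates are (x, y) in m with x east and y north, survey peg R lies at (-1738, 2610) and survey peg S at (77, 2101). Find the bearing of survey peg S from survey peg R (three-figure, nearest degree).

106°

Δeast = 77 − -1738 = 1815.00; Δnorth = 2101 − 2610 = -509.00.
Bearing = atan2(Δeast, Δnorth) mod 360° = 105.67° ≈ 106°.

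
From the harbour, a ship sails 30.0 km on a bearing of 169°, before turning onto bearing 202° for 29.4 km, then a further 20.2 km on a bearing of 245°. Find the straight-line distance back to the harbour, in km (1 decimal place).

69.4 km

Leg 1 (169°, 30.0 km): east 30.0 sin 169° = 5.72, north 30.0 cos 169° = -29.45
Leg 2 (202°, 29.4 km): east 29.4 sin 202° = -11.01, north 29.4 cos 202° = -27.26
Leg 3 (245°, 20.2 km): east 20.2 sin 245° = -18.31, north 20.2 cos 245° = -8.54
Net: -23.60 east, -65.24 north. Distance = √((-23.60)² + (-65.24)²) = 69.381 km.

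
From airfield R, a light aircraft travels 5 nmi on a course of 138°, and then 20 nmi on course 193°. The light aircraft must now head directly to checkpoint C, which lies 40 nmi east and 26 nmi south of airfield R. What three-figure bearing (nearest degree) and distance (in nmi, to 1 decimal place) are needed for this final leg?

094°, 41.2 nmi

Leg 1 (138°, 5 nmi): east 5 sin 138° = 3.35, north 5 cos 138° = -3.72
Leg 2 (193°, 20 nmi): east 20 sin 193° = -4.50, north 20 cos 193° = -19.49
Current position: (-1.15, -23.20). Target: (40, -26). Remaining: Δeast = 41.15, Δnorth = -2.80.
Bearing = atan2(41.15, -2.80) mod 360° = 93.89°; distance = √((41.15)² + (-2.80)²) = 41.248 nmi.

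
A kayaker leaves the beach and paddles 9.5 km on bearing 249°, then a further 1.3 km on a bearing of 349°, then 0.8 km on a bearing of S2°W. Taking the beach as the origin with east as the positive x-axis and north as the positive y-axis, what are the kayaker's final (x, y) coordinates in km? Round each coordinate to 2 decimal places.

(-9.14, -2.93)

Leg 1 (249°, 9.5 km): east 9.5 sin 249° = -8.87, north 9.5 cos 249° = -3.40
Leg 2 (349°, 1.3 km): east 1.3 sin 349° = -0.25, north 1.3 cos 349° = 1.28
Leg 3 (S2°W, 0.8 km): east 0.8 sin 182° = -0.03, north 0.8 cos 182° = -0.80
Summing: -9.14 km east, -2.93 km north → (-9.14, -2.93).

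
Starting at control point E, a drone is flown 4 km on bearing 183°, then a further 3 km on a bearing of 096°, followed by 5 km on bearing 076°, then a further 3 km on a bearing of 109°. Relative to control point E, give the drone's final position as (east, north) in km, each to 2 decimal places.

Leg 1 (183°, 4 km): east 4 sin 183° = -0.21, north 4 cos 183° = -3.99
Leg 2 (096°, 3 km): east 3 sin 96° = 2.98, north 3 cos 96° = -0.31
Leg 3 (076°, 5 km): east 5 sin 76° = 4.85, north 5 cos 76° = 1.21
Leg 4 (109°, 3 km): east 3 sin 109° = 2.84, north 3 cos 109° = -0.98
Summing: 10.46 km east, -4.08 km north → (10.46, -4.08).

(10.46, -4.08)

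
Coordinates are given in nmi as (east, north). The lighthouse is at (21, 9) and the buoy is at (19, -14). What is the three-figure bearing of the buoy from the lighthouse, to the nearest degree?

185°

Δeast = 19 − 21 = -2.00; Δnorth = -14 − 9 = -23.00.
Bearing = atan2(Δeast, Δnorth) mod 360° = 184.97° ≈ 185°.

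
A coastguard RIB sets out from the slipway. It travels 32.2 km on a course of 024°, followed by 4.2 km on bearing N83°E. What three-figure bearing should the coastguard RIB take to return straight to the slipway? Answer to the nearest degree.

Leg 1 (024°, 32.2 km): east 32.2 sin 24° = 13.10, north 32.2 cos 24° = 29.42
Leg 2 (N83°E, 4.2 km): east 4.2 sin 83° = 4.17, north 4.2 cos 83° = 0.51
Net displacement: 17.27 east, 29.93 north. Direction back to start is (-17.27, -29.93): bearing = atan2(-17.27, -29.93) mod 360° = 209.98° ≈ 210°.

210°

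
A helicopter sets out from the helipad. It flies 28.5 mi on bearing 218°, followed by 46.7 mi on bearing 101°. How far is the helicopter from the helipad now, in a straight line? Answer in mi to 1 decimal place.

Leg 1 (218°, 28.5 mi): east 28.5 sin 218° = -17.55, north 28.5 cos 218° = -22.46
Leg 2 (101°, 46.7 mi): east 46.7 sin 101° = 45.84, north 46.7 cos 101° = -8.91
Net: 28.30 east, -31.37 north. Distance = √((28.30)² + (-31.37)²) = 42.245 mi.

42.2 mi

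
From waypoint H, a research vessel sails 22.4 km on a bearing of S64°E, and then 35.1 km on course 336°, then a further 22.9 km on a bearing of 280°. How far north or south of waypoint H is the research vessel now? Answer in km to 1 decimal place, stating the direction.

26.2 km north

Leg 1 (S64°E, 22.4 km): east 22.4 sin 116° = 20.13, north 22.4 cos 116° = -9.82
Leg 2 (336°, 35.1 km): east 35.1 sin 336° = -14.28, north 35.1 cos 336° = 32.07
Leg 3 (280°, 22.9 km): east 22.9 sin 280° = -22.55, north 22.9 cos 280° = 3.98
Net north component: 26.22 km.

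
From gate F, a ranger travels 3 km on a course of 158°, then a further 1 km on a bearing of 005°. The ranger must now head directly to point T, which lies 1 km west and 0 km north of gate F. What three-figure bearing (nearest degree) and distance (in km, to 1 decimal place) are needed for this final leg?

Leg 1 (158°, 3 km): east 3 sin 158° = 1.12, north 3 cos 158° = -2.78
Leg 2 (005°, 1 km): east 1 sin 5° = 0.09, north 1 cos 5° = 1.00
Current position: (1.21, -1.79). Target: (-1, 0). Remaining: Δeast = -2.21, Δnorth = 1.79.
Bearing = atan2(-2.21, 1.79) mod 360° = 308.92°; distance = √((-2.21)² + (1.79)²) = 2.842 km.

309°, 2.8 km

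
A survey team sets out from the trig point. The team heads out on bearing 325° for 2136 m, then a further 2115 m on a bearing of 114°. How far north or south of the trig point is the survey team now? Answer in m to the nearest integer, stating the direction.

889 m north

Leg 1 (325°, 2136 m): east 2136 sin 325° = -1225.16, north 2136 cos 325° = 1749.71
Leg 2 (114°, 2115 m): east 2115 sin 114° = 1932.15, north 2115 cos 114° = -860.25
Net north component: 889.46 m.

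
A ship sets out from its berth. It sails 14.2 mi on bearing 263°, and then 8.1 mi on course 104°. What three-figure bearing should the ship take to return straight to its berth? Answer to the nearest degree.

Leg 1 (263°, 14.2 mi): east 14.2 sin 263° = -14.09, north 14.2 cos 263° = -1.73
Leg 2 (104°, 8.1 mi): east 8.1 sin 104° = 7.86, north 8.1 cos 104° = -1.96
Net displacement: -6.23 east, -3.69 north. Direction back to start is (6.23, 3.69): bearing = atan2(6.23, 3.69) mod 360° = 59.38° ≈ 059°.

059°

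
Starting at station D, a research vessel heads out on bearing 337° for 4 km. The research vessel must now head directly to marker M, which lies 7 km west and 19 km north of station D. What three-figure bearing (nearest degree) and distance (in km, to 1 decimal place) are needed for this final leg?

Leg 1 (337°, 4 km): east 4 sin 337° = -1.56, north 4 cos 337° = 3.68
Current position: (-1.56, 3.68). Target: (-7, 19). Remaining: Δeast = -5.44, Δnorth = 15.32.
Bearing = atan2(-5.44, 15.32) mod 360° = 340.46°; distance = √((-5.44)² + (15.32)²) = 16.254 km.

340°, 16.3 km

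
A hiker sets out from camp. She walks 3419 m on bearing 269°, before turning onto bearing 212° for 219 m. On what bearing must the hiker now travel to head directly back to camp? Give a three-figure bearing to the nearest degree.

Leg 1 (269°, 3419 m): east 3419 sin 269° = -3418.48, north 3419 cos 269° = -59.67
Leg 2 (212°, 219 m): east 219 sin 212° = -116.05, north 219 cos 212° = -185.72
Net displacement: -3534.53 east, -245.39 north. Direction back to start is (3534.53, 245.39): bearing = atan2(3534.53, 245.39) mod 360° = 86.03° ≈ 086°.

086°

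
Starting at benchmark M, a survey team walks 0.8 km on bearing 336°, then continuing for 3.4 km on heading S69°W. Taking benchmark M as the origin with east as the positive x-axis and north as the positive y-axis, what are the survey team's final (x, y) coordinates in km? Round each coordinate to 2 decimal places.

(-3.50, -0.49)

Leg 1 (336°, 0.8 km): east 0.8 sin 336° = -0.33, north 0.8 cos 336° = 0.73
Leg 2 (S69°W, 3.4 km): east 3.4 sin 249° = -3.17, north 3.4 cos 249° = -1.22
Summing: -3.50 km east, -0.49 km north → (-3.50, -0.49).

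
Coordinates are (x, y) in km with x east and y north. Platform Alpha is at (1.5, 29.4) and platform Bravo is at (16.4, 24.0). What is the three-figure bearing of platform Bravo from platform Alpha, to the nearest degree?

110°

Δeast = 16.4 − 1.5 = 14.90; Δnorth = 24.0 − 29.4 = -5.40.
Bearing = atan2(Δeast, Δnorth) mod 360° = 109.92° ≈ 110°.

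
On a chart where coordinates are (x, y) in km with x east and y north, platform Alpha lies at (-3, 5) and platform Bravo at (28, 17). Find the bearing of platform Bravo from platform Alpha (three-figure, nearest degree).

069°

Δeast = 28 − -3 = 31.00; Δnorth = 17 − 5 = 12.00.
Bearing = atan2(Δeast, Δnorth) mod 360° = 68.84° ≈ 069°.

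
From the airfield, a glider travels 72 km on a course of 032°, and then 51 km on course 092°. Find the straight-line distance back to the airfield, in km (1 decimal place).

107.0 km

Leg 1 (032°, 72 km): east 72 sin 32° = 38.15, north 72 cos 32° = 61.06
Leg 2 (092°, 51 km): east 51 sin 92° = 50.97, north 51 cos 92° = -1.78
Net: 89.12 east, 59.28 north. Distance = √((89.12)² + (59.28)²) = 107.037 km.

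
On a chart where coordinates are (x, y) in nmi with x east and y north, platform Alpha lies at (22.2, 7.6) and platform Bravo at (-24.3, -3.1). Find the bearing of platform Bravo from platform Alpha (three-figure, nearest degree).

257°

Δeast = -24.3 − 22.2 = -46.50; Δnorth = -3.1 − 7.6 = -10.70.
Bearing = atan2(Δeast, Δnorth) mod 360° = 257.04° ≈ 257°.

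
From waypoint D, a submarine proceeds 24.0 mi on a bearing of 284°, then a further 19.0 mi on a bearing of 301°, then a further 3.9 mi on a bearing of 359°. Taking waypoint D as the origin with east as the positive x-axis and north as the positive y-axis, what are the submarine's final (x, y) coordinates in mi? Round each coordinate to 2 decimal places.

Leg 1 (284°, 24.0 mi): east 24.0 sin 284° = -23.29, north 24.0 cos 284° = 5.81
Leg 2 (301°, 19.0 mi): east 19.0 sin 301° = -16.29, north 19.0 cos 301° = 9.79
Leg 3 (359°, 3.9 mi): east 3.9 sin 359° = -0.07, north 3.9 cos 359° = 3.90
Summing: -39.64 mi east, 19.49 mi north → (-39.64, 19.49).

(-39.64, 19.49)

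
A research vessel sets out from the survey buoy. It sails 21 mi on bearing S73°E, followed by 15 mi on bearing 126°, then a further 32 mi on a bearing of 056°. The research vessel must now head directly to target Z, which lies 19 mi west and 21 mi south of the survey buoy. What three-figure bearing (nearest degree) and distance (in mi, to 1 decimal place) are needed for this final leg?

Leg 1 (S73°E, 21 mi): east 21 sin 107° = 20.08, north 21 cos 107° = -6.14
Leg 2 (126°, 15 mi): east 15 sin 126° = 12.14, north 15 cos 126° = -8.82
Leg 3 (056°, 32 mi): east 32 sin 56° = 26.53, north 32 cos 56° = 17.89
Current position: (58.75, 2.94). Target: (-19, -21). Remaining: Δeast = -77.75, Δnorth = -23.94.
Bearing = atan2(-77.75, -23.94) mod 360° = 252.89°; distance = √((-77.75)² + (-23.94)²) = 81.349 mi.

253°, 81.3 mi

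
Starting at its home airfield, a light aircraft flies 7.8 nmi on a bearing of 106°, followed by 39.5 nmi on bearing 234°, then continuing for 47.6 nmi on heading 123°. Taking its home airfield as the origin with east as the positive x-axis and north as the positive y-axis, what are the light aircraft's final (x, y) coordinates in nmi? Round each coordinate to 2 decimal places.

(15.46, -51.29)

Leg 1 (106°, 7.8 nmi): east 7.8 sin 106° = 7.50, north 7.8 cos 106° = -2.15
Leg 2 (234°, 39.5 nmi): east 39.5 sin 234° = -31.96, north 39.5 cos 234° = -23.22
Leg 3 (123°, 47.6 nmi): east 47.6 sin 123° = 39.92, north 47.6 cos 123° = -25.92
Summing: 15.46 nmi east, -51.29 nmi north → (15.46, -51.29).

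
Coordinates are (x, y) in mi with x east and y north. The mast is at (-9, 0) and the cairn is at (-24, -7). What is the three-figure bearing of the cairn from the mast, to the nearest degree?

Δeast = -24 − -9 = -15.00; Δnorth = -7 − 0 = -7.00.
Bearing = atan2(Δeast, Δnorth) mod 360° = 244.98° ≈ 245°.

245°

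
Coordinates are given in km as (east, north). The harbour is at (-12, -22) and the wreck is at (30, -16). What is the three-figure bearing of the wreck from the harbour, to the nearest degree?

082°

Δeast = 30 − -12 = 42.00; Δnorth = -16 − -22 = 6.00.
Bearing = atan2(Δeast, Δnorth) mod 360° = 81.87° ≈ 082°.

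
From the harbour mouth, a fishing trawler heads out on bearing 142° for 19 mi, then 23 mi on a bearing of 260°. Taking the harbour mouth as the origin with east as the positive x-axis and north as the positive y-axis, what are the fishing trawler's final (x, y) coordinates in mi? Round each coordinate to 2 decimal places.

Leg 1 (142°, 19 mi): east 19 sin 142° = 11.70, north 19 cos 142° = -14.97
Leg 2 (260°, 23 mi): east 23 sin 260° = -22.65, north 23 cos 260° = -3.99
Summing: -10.95 mi east, -18.97 mi north → (-10.95, -18.97).

(-10.95, -18.97)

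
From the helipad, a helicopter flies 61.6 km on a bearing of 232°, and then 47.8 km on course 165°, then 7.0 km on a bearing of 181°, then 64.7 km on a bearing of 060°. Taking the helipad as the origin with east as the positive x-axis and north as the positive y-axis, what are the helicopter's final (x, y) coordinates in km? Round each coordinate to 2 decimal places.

Leg 1 (232°, 61.6 km): east 61.6 sin 232° = -48.54, north 61.6 cos 232° = -37.92
Leg 2 (165°, 47.8 km): east 47.8 sin 165° = 12.37, north 47.8 cos 165° = -46.17
Leg 3 (181°, 7.0 km): east 7.0 sin 181° = -0.12, north 7.0 cos 181° = -7.00
Leg 4 (060°, 64.7 km): east 64.7 sin 60° = 56.03, north 64.7 cos 60° = 32.35
Summing: 19.74 km east, -58.74 km north → (19.74, -58.74).

(19.74, -58.74)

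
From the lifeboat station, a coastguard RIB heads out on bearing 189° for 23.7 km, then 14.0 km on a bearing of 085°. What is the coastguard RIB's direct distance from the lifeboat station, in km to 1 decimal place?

Leg 1 (189°, 23.7 km): east 23.7 sin 189° = -3.71, north 23.7 cos 189° = -23.41
Leg 2 (085°, 14.0 km): east 14.0 sin 85° = 13.95, north 14.0 cos 85° = 1.22
Net: 10.24 east, -22.19 north. Distance = √((10.24)² + (-22.19)²) = 24.437 km.

24.4 km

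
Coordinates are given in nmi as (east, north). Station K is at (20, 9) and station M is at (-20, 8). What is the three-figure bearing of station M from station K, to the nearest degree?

Δeast = -20 − 20 = -40.00; Δnorth = 8 − 9 = -1.00.
Bearing = atan2(Δeast, Δnorth) mod 360° = 268.57° ≈ 269°.

269°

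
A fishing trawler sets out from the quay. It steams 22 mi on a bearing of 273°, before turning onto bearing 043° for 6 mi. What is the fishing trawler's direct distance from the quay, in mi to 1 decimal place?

Leg 1 (273°, 22 mi): east 22 sin 273° = -21.97, north 22 cos 273° = 1.15
Leg 2 (043°, 6 mi): east 6 sin 43° = 4.09, north 6 cos 43° = 4.39
Net: -17.88 east, 5.54 north. Distance = √((-17.88)² + (5.54)²) = 18.716 mi.

18.7 mi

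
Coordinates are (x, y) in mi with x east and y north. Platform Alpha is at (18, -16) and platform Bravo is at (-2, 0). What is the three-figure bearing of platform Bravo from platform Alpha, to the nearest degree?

309°

Δeast = -2 − 18 = -20.00; Δnorth = 0 − -16 = 16.00.
Bearing = atan2(Δeast, Δnorth) mod 360° = 308.66° ≈ 309°.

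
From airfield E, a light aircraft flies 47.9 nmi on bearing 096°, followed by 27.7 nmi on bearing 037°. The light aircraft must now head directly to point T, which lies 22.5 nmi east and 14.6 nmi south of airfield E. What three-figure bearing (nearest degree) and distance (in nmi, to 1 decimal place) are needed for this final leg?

Leg 1 (096°, 47.9 nmi): east 47.9 sin 96° = 47.64, north 47.9 cos 96° = -5.01
Leg 2 (037°, 27.7 nmi): east 27.7 sin 37° = 16.67, north 27.7 cos 37° = 22.12
Current position: (64.31, 17.12). Target: (22.5, -14.6). Remaining: Δeast = -41.81, Δnorth = -31.72.
Bearing = atan2(-41.81, -31.72) mod 360° = 232.82°; distance = √((-41.81)² + (-31.72)²) = 52.476 nmi.

233°, 52.5 nmi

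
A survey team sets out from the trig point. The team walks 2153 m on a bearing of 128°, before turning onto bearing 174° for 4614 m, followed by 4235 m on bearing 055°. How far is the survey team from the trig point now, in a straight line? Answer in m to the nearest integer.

6637 m

Leg 1 (128°, 2153 m): east 2153 sin 128° = 1696.59, north 2153 cos 128° = -1325.52
Leg 2 (174°, 4614 m): east 4614 sin 174° = 482.29, north 4614 cos 174° = -4588.72
Leg 3 (055°, 4235 m): east 4235 sin 55° = 3469.11, north 4235 cos 55° = 2429.10
Net: 5647.99 east, -3485.15 north. Distance = √((5647.99)² + (-3485.15)²) = 6636.719 m.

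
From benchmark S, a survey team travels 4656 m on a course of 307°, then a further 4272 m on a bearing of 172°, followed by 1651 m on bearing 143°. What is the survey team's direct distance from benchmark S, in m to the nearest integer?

3476 m

Leg 1 (307°, 4656 m): east 4656 sin 307° = -3718.45, north 4656 cos 307° = 2802.05
Leg 2 (172°, 4272 m): east 4272 sin 172° = 594.55, north 4272 cos 172° = -4230.43
Leg 3 (143°, 1651 m): east 1651 sin 143° = 993.60, north 1651 cos 143° = -1318.55
Net: -2130.30 east, -2746.92 north. Distance = √((-2130.30)² + (-2746.92)²) = 3476.172 m.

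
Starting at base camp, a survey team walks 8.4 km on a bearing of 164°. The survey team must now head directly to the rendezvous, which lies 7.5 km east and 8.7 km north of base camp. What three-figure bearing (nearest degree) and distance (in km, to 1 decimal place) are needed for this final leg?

017°, 17.6 km

Leg 1 (164°, 8.4 km): east 8.4 sin 164° = 2.32, north 8.4 cos 164° = -8.07
Current position: (2.32, -8.07). Target: (7.5, 8.7). Remaining: Δeast = 5.18, Δnorth = 16.77.
Bearing = atan2(5.18, 16.77) mod 360° = 17.18°; distance = √((5.18)² + (16.77)²) = 17.558 km.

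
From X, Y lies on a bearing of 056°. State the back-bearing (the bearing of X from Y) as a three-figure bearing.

236°

Back-bearing = 056° + 180° = 236°.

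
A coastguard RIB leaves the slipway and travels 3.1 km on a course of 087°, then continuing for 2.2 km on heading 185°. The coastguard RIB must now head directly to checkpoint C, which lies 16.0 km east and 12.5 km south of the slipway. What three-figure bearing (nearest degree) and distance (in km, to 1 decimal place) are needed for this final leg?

129°, 16.8 km

Leg 1 (087°, 3.1 km): east 3.1 sin 87° = 3.10, north 3.1 cos 87° = 0.16
Leg 2 (185°, 2.2 km): east 2.2 sin 185° = -0.19, north 2.2 cos 185° = -2.19
Current position: (2.90, -2.03). Target: (16.0, -12.5). Remaining: Δeast = 13.10, Δnorth = -10.47.
Bearing = atan2(13.10, -10.47) mod 360° = 128.64°; distance = √((13.10)² + (-10.47)²) = 16.767 km.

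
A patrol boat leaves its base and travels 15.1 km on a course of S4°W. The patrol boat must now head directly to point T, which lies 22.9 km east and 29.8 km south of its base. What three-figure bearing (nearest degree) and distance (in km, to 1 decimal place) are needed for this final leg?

122°, 28.1 km

Leg 1 (S4°W, 15.1 km): east 15.1 sin 184° = -1.05, north 15.1 cos 184° = -15.06
Current position: (-1.05, -15.06). Target: (22.9, -29.8). Remaining: Δeast = 23.95, Δnorth = -14.74.
Bearing = atan2(23.95, -14.74) mod 360° = 121.60°; distance = √((23.95)² + (-14.74)²) = 28.124 km.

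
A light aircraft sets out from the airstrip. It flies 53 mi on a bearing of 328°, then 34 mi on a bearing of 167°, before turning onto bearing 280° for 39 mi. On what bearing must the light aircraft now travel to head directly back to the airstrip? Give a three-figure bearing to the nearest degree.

108°

Leg 1 (328°, 53 mi): east 53 sin 328° = -28.09, north 53 cos 328° = 44.95
Leg 2 (167°, 34 mi): east 34 sin 167° = 7.65, north 34 cos 167° = -33.13
Leg 3 (280°, 39 mi): east 39 sin 280° = -38.41, north 39 cos 280° = 6.77
Net displacement: -58.84 east, 18.59 north. Direction back to start is (58.84, -18.59): bearing = atan2(58.84, -18.59) mod 360° = 107.53° ≈ 108°.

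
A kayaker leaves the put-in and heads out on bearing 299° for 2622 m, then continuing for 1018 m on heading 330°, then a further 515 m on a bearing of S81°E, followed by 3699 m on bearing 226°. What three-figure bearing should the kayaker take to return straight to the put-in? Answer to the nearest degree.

084°

Leg 1 (299°, 2622 m): east 2622 sin 299° = -2293.25, north 2622 cos 299° = 1271.17
Leg 2 (330°, 1018 m): east 1018 sin 330° = -509.00, north 1018 cos 330° = 881.61
Leg 3 (S81°E, 515 m): east 515 sin 99° = 508.66, north 515 cos 99° = -80.56
Leg 4 (226°, 3699 m): east 3699 sin 226° = -2660.84, north 3699 cos 226° = -2569.54
Net displacement: -4954.43 east, -497.32 north. Direction back to start is (4954.43, 497.32): bearing = atan2(4954.43, 497.32) mod 360° = 84.27° ≈ 084°.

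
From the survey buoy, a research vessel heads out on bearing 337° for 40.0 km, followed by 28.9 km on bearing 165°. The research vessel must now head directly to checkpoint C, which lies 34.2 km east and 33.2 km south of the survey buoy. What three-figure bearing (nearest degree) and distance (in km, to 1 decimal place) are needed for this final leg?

Leg 1 (337°, 40.0 km): east 40.0 sin 337° = -15.63, north 40.0 cos 337° = 36.82
Leg 2 (165°, 28.9 km): east 28.9 sin 165° = 7.48, north 28.9 cos 165° = -27.92
Current position: (-8.15, 8.90). Target: (34.2, -33.2). Remaining: Δeast = 42.35, Δnorth = -42.10.
Bearing = atan2(42.35, -42.10) mod 360° = 134.83°; distance = √((42.35)² + (-42.10)²) = 59.718 km.

135°, 59.7 km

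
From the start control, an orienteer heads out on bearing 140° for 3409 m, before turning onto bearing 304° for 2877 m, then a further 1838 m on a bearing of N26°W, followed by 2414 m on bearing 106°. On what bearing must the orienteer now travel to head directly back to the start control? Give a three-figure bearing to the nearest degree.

271°

Leg 1 (140°, 3409 m): east 3409 sin 140° = 2191.26, north 3409 cos 140° = -2611.45
Leg 2 (304°, 2877 m): east 2877 sin 304° = -2385.14, north 2877 cos 304° = 1608.80
Leg 3 (N26°W, 1838 m): east 1838 sin 334° = -805.73, north 1838 cos 334° = 1651.98
Leg 4 (106°, 2414 m): east 2414 sin 106° = 2320.49, north 2414 cos 106° = -665.39
Net displacement: 1320.88 east, -16.05 north. Direction back to start is (-1320.88, 16.05): bearing = atan2(-1320.88, 16.05) mod 360° = 270.70° ≈ 271°.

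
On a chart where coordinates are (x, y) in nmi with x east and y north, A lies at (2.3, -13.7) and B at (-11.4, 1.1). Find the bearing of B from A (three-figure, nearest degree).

Δeast = -11.4 − 2.3 = -13.70; Δnorth = 1.1 − -13.7 = 14.80.
Bearing = atan2(Δeast, Δnorth) mod 360° = 317.21° ≈ 317°.

317°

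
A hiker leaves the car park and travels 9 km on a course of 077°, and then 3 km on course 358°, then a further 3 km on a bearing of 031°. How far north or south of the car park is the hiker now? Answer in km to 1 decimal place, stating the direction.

Leg 1 (077°, 9 km): east 9 sin 77° = 8.77, north 9 cos 77° = 2.02
Leg 2 (358°, 3 km): east 3 sin 358° = -0.10, north 3 cos 358° = 3.00
Leg 3 (031°, 3 km): east 3 sin 31° = 1.55, north 3 cos 31° = 2.57
Net north component: 7.59 km.

7.6 km north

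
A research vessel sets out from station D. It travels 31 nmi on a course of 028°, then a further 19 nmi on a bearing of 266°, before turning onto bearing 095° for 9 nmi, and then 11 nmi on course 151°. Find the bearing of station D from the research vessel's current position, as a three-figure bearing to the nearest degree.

212°

Leg 1 (028°, 31 nmi): east 31 sin 28° = 14.55, north 31 cos 28° = 27.37
Leg 2 (266°, 19 nmi): east 19 sin 266° = -18.95, north 19 cos 266° = -1.33
Leg 3 (095°, 9 nmi): east 9 sin 95° = 8.97, north 9 cos 95° = -0.78
Leg 4 (151°, 11 nmi): east 11 sin 151° = 5.33, north 11 cos 151° = -9.62
Net displacement: 9.90 east, 15.64 north. Direction back to start is (-9.90, -15.64): bearing = atan2(-9.90, -15.64) mod 360° = 212.33° ≈ 212°.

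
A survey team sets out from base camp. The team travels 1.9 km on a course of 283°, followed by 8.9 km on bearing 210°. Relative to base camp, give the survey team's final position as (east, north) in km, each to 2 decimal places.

Leg 1 (283°, 1.9 km): east 1.9 sin 283° = -1.85, north 1.9 cos 283° = 0.43
Leg 2 (210°, 8.9 km): east 8.9 sin 210° = -4.45, north 8.9 cos 210° = -7.71
Summing: -6.30 km east, -7.28 km north → (-6.30, -7.28).

(-6.30, -7.28)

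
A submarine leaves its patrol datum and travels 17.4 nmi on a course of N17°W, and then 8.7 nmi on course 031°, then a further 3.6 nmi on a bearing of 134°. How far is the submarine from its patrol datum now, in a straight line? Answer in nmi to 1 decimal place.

Leg 1 (N17°W, 17.4 nmi): east 17.4 sin 343° = -5.09, north 17.4 cos 343° = 16.64
Leg 2 (031°, 8.7 nmi): east 8.7 sin 31° = 4.48, north 8.7 cos 31° = 7.46
Leg 3 (134°, 3.6 nmi): east 3.6 sin 134° = 2.59, north 3.6 cos 134° = -2.50
Net: 1.98 east, 21.60 north. Distance = √((1.98)² + (21.60)²) = 21.687 nmi.

21.7 nmi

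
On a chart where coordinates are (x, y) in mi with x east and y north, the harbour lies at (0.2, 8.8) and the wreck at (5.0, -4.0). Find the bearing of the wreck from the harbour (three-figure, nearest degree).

Δeast = 5.0 − 0.2 = 4.80; Δnorth = -4.0 − 8.8 = -12.80.
Bearing = atan2(Δeast, Δnorth) mod 360° = 159.44° ≈ 159°.

159°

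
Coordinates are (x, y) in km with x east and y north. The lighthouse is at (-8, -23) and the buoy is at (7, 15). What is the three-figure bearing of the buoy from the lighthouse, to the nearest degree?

022°

Δeast = 7 − -8 = 15.00; Δnorth = 15 − -23 = 38.00.
Bearing = atan2(Δeast, Δnorth) mod 360° = 21.54° ≈ 022°.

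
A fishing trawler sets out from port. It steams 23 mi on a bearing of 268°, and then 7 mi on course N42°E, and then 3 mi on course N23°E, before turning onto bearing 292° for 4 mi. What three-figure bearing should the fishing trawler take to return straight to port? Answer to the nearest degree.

113°

Leg 1 (268°, 23 mi): east 23 sin 268° = -22.99, north 23 cos 268° = -0.80
Leg 2 (N42°E, 7 mi): east 7 sin 42° = 4.68, north 7 cos 42° = 5.20
Leg 3 (N23°E, 3 mi): east 3 sin 23° = 1.17, north 3 cos 23° = 2.76
Leg 4 (292°, 4 mi): east 4 sin 292° = -3.71, north 4 cos 292° = 1.50
Net displacement: -20.84 east, 8.66 north. Direction back to start is (20.84, -8.66): bearing = atan2(20.84, -8.66) mod 360° = 112.56° ≈ 113°.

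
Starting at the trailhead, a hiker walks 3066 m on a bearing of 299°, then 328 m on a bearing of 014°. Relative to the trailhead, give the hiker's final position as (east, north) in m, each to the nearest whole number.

Leg 1 (299°, 3066 m): east 3066 sin 299° = -2681.58, north 3066 cos 299° = 1486.43
Leg 2 (014°, 328 m): east 328 sin 14° = 79.35, north 328 cos 14° = 318.26
Summing: -2602.23 m east, 1804.68 m north → (-2602, 1805).

(-2602, 1805)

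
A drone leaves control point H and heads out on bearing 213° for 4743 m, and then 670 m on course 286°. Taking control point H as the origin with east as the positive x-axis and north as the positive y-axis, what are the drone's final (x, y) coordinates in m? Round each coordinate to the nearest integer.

Leg 1 (213°, 4743 m): east 4743 sin 213° = -2583.22, north 4743 cos 213° = -3977.81
Leg 2 (286°, 670 m): east 670 sin 286° = -644.05, north 670 cos 286° = 184.68
Summing: -3227.27 m east, -3793.14 m north → (-3227, -3793).

(-3227, -3793)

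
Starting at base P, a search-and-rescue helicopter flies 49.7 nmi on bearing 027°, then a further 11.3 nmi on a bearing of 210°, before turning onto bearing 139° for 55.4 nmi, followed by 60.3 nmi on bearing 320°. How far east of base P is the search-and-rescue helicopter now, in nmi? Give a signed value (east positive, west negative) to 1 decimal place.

14.5 nmi

Leg 1 (027°, 49.7 nmi): east 49.7 sin 27° = 22.56, north 49.7 cos 27° = 44.28
Leg 2 (210°, 11.3 nmi): east 11.3 sin 210° = -5.65, north 11.3 cos 210° = -9.79
Leg 3 (139°, 55.4 nmi): east 55.4 sin 139° = 36.35, north 55.4 cos 139° = -41.81
Leg 4 (320°, 60.3 nmi): east 60.3 sin 320° = -38.76, north 60.3 cos 320° = 46.19
Net east component: 14.50 nmi.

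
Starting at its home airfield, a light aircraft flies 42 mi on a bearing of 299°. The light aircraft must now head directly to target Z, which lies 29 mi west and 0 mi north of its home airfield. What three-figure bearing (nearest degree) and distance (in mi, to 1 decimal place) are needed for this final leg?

Leg 1 (299°, 42 mi): east 42 sin 299° = -36.73, north 42 cos 299° = 20.36
Current position: (-36.73, 20.36). Target: (-29, 0). Remaining: Δeast = 7.73, Δnorth = -20.36.
Bearing = atan2(7.73, -20.36) mod 360° = 159.20°; distance = √((7.73)² + (-20.36)²) = 21.781 mi.

159°, 21.8 mi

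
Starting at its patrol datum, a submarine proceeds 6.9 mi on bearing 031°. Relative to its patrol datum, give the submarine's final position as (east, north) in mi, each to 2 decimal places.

(3.55, 5.91)

Leg 1 (031°, 6.9 mi): east 6.9 sin 31° = 3.55, north 6.9 cos 31° = 5.91
Summing: 3.55 mi east, 5.91 mi north → (3.55, 5.91).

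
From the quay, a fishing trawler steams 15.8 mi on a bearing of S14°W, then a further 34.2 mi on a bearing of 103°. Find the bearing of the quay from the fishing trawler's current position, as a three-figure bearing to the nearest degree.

308°

Leg 1 (S14°W, 15.8 mi): east 15.8 sin 194° = -3.82, north 15.8 cos 194° = -15.33
Leg 2 (103°, 34.2 mi): east 34.2 sin 103° = 33.32, north 34.2 cos 103° = -7.69
Net displacement: 29.50 east, -23.02 north. Direction back to start is (-29.50, 23.02): bearing = atan2(-29.50, 23.02) mod 360° = 307.97° ≈ 308°.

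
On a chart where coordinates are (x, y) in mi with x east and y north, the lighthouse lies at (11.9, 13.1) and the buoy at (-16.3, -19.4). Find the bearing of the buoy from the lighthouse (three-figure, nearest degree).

Δeast = -16.3 − 11.9 = -28.20; Δnorth = -19.4 − 13.1 = -32.50.
Bearing = atan2(Δeast, Δnorth) mod 360° = 220.95° ≈ 221°.

221°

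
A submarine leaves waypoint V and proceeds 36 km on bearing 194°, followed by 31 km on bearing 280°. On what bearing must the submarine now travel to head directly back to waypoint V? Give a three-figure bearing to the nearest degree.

053°

Leg 1 (194°, 36 km): east 36 sin 194° = -8.71, north 36 cos 194° = -34.93
Leg 2 (280°, 31 km): east 31 sin 280° = -30.53, north 31 cos 280° = 5.38
Net displacement: -39.24 east, -29.55 north. Direction back to start is (39.24, 29.55): bearing = atan2(39.24, 29.55) mod 360° = 53.02° ≈ 053°.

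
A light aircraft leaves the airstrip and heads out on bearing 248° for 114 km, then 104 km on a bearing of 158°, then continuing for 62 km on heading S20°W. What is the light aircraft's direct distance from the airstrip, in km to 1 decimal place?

Leg 1 (248°, 114 km): east 114 sin 248° = -105.70, north 114 cos 248° = -42.71
Leg 2 (158°, 104 km): east 104 sin 158° = 38.96, north 104 cos 158° = -96.43
Leg 3 (S20°W, 62 km): east 62 sin 200° = -21.21, north 62 cos 200° = -58.26
Net: -87.95 east, -197.39 north. Distance = √((-87.95)² + (-197.39)²) = 216.098 km.

216.1 km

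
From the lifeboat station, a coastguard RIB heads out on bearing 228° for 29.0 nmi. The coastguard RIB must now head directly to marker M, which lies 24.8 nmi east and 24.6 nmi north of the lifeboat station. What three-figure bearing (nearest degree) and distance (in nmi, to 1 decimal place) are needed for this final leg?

Leg 1 (228°, 29.0 nmi): east 29.0 sin 228° = -21.55, north 29.0 cos 228° = -19.40
Current position: (-21.55, -19.40). Target: (24.8, 24.6). Remaining: Δeast = 46.35, Δnorth = 44.00.
Bearing = atan2(46.35, 44.00) mod 360° = 46.49°; distance = √((46.35)² + (44.00)²) = 63.913 nmi.

046°, 63.9 nmi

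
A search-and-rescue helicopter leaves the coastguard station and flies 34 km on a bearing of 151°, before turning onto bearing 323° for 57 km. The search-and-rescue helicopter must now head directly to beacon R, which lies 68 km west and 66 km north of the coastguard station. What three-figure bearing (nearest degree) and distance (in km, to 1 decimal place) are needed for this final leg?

315°, 71.0 km

Leg 1 (151°, 34 km): east 34 sin 151° = 16.48, north 34 cos 151° = -29.74
Leg 2 (323°, 57 km): east 57 sin 323° = -34.30, north 57 cos 323° = 45.52
Current position: (-17.82, 15.79). Target: (-68, 66). Remaining: Δeast = -50.18, Δnorth = 50.21.
Bearing = atan2(-50.18, 50.21) mod 360° = 315.02°; distance = √((-50.18)² + (50.21)²) = 70.990 km.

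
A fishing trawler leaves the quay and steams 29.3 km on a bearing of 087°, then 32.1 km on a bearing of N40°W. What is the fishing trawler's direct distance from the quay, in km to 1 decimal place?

27.5 km

Leg 1 (087°, 29.3 km): east 29.3 sin 87° = 29.26, north 29.3 cos 87° = 1.53
Leg 2 (N40°W, 32.1 km): east 32.1 sin 320° = -20.63, north 32.1 cos 320° = 24.59
Net: 8.63 east, 26.12 north. Distance = √((8.63)² + (26.12)²) = 27.511 km.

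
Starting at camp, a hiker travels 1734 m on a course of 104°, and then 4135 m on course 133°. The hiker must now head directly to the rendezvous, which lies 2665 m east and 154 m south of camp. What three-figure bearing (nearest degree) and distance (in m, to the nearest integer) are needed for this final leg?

327°, 3700 m

Leg 1 (104°, 1734 m): east 1734 sin 104° = 1682.49, north 1734 cos 104° = -419.49
Leg 2 (133°, 4135 m): east 4135 sin 133° = 3024.15, north 4135 cos 133° = -2820.06
Current position: (4706.64, -3239.56). Target: (2665, -154). Remaining: Δeast = -2041.64, Δnorth = 3085.56.
Bearing = atan2(-2041.64, 3085.56) mod 360° = 326.51°; distance = √((-2041.64)² + (3085.56)²) = 3699.858 m.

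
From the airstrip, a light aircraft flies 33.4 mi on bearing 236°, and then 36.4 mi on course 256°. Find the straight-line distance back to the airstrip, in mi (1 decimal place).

68.7 mi

Leg 1 (236°, 33.4 mi): east 33.4 sin 236° = -27.69, north 33.4 cos 236° = -18.68
Leg 2 (256°, 36.4 mi): east 36.4 sin 256° = -35.32, north 36.4 cos 256° = -8.81
Net: -63.01 east, -27.48 north. Distance = √((-63.01)² + (-27.48)²) = 68.742 mi.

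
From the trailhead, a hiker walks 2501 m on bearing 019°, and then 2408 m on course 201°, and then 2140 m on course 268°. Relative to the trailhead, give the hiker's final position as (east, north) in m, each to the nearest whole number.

Leg 1 (019°, 2501 m): east 2501 sin 19° = 814.25, north 2501 cos 19° = 2364.74
Leg 2 (201°, 2408 m): east 2408 sin 201° = -862.95, north 2408 cos 201° = -2248.06
Leg 3 (268°, 2140 m): east 2140 sin 268° = -2138.70, north 2140 cos 268° = -74.68
Summing: -2187.40 m east, 42.00 m north → (-2187, 42).

(-2187, 42)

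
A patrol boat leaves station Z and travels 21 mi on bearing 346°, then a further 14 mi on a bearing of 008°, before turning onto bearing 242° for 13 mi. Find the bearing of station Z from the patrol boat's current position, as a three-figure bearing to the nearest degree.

Leg 1 (346°, 21 mi): east 21 sin 346° = -5.08, north 21 cos 346° = 20.38
Leg 2 (008°, 14 mi): east 14 sin 8° = 1.95, north 14 cos 8° = 13.86
Leg 3 (242°, 13 mi): east 13 sin 242° = -11.48, north 13 cos 242° = -6.10
Net displacement: -14.61 east, 28.14 north. Direction back to start is (14.61, -28.14): bearing = atan2(14.61, -28.14) mod 360° = 152.56° ≈ 153°.

153°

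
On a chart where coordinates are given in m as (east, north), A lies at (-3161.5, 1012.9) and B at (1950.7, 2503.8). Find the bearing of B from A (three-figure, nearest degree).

Δeast = 1950.7 − -3161.5 = 5112.20; Δnorth = 2503.8 − 1012.9 = 1490.90.
Bearing = atan2(Δeast, Δnorth) mod 360° = 73.74° ≈ 074°.

074°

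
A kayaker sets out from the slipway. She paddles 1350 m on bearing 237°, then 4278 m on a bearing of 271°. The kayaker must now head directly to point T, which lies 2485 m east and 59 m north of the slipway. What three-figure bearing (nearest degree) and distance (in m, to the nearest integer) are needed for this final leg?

085°, 7927 m

Leg 1 (237°, 1350 m): east 1350 sin 237° = -1132.21, north 1350 cos 237° = -735.26
Leg 2 (271°, 4278 m): east 4278 sin 271° = -4277.35, north 4278 cos 271° = 74.66
Current position: (-5409.55, -660.60). Target: (2485, 59). Remaining: Δeast = 7894.55, Δnorth = 719.60.
Bearing = atan2(7894.55, 719.60) mod 360° = 84.79°; distance = √((7894.55)² + (719.60)²) = 7927.282 m.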